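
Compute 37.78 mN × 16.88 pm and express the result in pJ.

37.78 × 10^-3 × 16.88 × 10^-12 = 637.7264 × 10^-15 J

0.6377264 pJ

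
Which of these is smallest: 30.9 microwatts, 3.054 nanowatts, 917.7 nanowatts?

30.9 microwatts = 0.0000309 watts
3.054 nanowatts = 0.000000003054 watts
917.7 nanowatts = 0.0000009177 watts

3.054 nanowatts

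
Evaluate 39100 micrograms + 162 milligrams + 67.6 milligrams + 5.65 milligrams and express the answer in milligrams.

In milligrams:
  39100 micrograms = 39100e-3 milligrams = 39.1
  162 milligrams → 162
  67.6 milligrams → 67.6
  5.65 milligrams → 5.65
Sum: 39.1 + 162 + 67.6 + 5.65 = 274.35

274.35 milligrams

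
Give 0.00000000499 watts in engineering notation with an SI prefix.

= 4.99 × 10^-9 watts; 10^-9 is nano.

4.99 nanowatts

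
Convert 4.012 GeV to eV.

4012000000 eV

giga = 10⁹, (no prefix) = 10⁰; factor is 10⁹.
4.012 × 10⁹ = 4012000000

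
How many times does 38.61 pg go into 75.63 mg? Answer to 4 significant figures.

1959000000

(75.63 × 10^-3) / (38.61 × 10^-12) = 1.9588 × 10^9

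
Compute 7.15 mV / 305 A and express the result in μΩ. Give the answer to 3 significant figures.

23.4 μΩ

(7.15 × 10^-3) / (305) = 0.023443 × 10^-3 Ω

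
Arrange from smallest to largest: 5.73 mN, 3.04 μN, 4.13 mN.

3.04 μN < 4.13 mN < 5.73 mN

5.73 mN = 0.00573 N
3.04 μN = 0.00000304 N
4.13 mN = 0.00413 N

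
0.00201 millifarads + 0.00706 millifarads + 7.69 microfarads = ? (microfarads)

In microfarads:
  0.00201 millifarads = 0.00201e3 microfarads = 2.01
  0.00706 millifarads = 0.00706e3 microfarads = 7.06
  7.69 microfarads → 7.69
Sum: 2.01 + 7.06 + 7.69 = 16.76

16.76 microfarads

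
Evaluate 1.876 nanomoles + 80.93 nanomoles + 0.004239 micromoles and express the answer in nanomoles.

87.045 nanomoles

In nanomoles:
  1.876 nanomoles → 1.876
  80.93 nanomoles → 80.93
  0.004239 micromoles = 0.004239e3 nanomoles = 4.239
Sum: 1.876 + 80.93 + 4.239 = 87.045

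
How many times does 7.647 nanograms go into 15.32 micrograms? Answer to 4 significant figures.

2003

(15.32e-6) / (7.647e-9) = 2.0034e3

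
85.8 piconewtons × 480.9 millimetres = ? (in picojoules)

41.26122 picojoules

85.8 × 10⁻¹² × 480.9 × 10⁻³ = 41261.22 × 10⁻¹⁵ J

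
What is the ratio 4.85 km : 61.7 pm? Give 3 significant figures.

78600000000000

(4.85 × 10³) / (61.7 × 10⁻¹²) = 0.07861 × 10¹⁵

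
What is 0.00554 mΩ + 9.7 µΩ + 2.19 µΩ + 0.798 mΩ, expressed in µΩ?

In µΩ:
  0.00554 mΩ = 0.00554 × 10^3 µΩ = 5.54
  9.7 µΩ → 9.7
  2.19 µΩ → 2.19
  0.798 mΩ = 0.798 × 10^3 µΩ = 798
Sum: 5.54 + 9.7 + 2.19 + 798 = 815.43

815.43 µΩ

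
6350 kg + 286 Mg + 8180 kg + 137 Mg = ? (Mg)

437.53 Mg

In Mg:
  6350 kg = 6350 × 10⁻³ Mg = 6.35
  286 Mg → 286
  8180 kg = 8180 × 10⁻³ Mg = 8.18
  137 Mg → 137
Sum: 6.35 + 286 + 8.18 + 137 = 437.53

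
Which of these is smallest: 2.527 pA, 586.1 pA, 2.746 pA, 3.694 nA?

2.527 pA

2.527 pA = 0.000000000002527 A
586.1 pA = 0.0000000005861 A
2.746 pA = 0.000000000002746 A
3.694 nA = 0.000000003694 A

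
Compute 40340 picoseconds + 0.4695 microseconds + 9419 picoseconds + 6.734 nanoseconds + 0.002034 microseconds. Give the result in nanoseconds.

528.027 nanoseconds

In nanoseconds:
  40340 picoseconds = 40340 × 10⁻³ nanoseconds = 40.34
  0.4695 microseconds = 0.4695 × 10³ nanoseconds = 469.5
  9419 picoseconds = 9419 × 10⁻³ nanoseconds = 9.419
  6.734 nanoseconds → 6.734
  0.002034 microseconds = 0.002034 × 10³ nanoseconds = 2.034
Sum: 40.34 + 469.5 + 9.419 + 6.734 + 2.034 = 528.027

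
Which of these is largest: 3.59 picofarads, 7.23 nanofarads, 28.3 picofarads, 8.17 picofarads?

3.59 picofarads = 0.00000000000359 farads
7.23 nanofarads = 0.00000000723 farads
28.3 picofarads = 0.0000000000283 farads
8.17 picofarads = 0.00000000000817 farads

7.23 nanofarads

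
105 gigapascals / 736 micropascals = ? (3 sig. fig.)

(105 × 10^9) / (736 × 10^-6) = 0.1427 × 10^15

143000000000000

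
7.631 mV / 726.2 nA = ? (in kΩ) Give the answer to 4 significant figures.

10.51 kΩ

(7.631e-3) / (726.2e-9) = 0.0105081e6 Ω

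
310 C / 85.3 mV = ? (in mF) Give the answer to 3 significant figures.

3630000 mF

(310) / (85.3e-3) = 3.6342e3 F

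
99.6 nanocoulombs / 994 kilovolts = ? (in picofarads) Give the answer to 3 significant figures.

(99.6 × 10^-9) / (994 × 10^3) = 0.1002 × 10^-12 F

0.100 picofarads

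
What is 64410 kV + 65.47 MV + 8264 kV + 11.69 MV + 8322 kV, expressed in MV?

In MV:
  64410 kV = 64410 × 10⁻³ MV = 64.41
  65.47 MV → 65.47
  8264 kV = 8264 × 10⁻³ MV = 8.264
  11.69 MV → 11.69
  8322 kV = 8322 × 10⁻³ MV = 8.322
Sum: 64.41 + 65.47 + 8.264 + 11.69 + 8.322 = 158.156

158.156 MV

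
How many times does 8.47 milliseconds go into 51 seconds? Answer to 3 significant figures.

6020

(51) / (8.47e-3) = 6.021e3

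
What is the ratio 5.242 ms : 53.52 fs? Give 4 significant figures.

(5.242 × 10⁻³) / (53.52 × 10⁻¹⁵) = 0.097945 × 10¹²

97940000000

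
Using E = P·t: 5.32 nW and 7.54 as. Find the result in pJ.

5.32 × 10⁻⁹ × 7.54 × 10⁻¹⁸ = 40.1128 × 10⁻²⁷ J

0.0000000000000401128 pJ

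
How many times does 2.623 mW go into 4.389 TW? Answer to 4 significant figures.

1673000000000000

(4.389e12) / (2.623e-3) = 1.6733e15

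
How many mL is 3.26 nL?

nano = 10⁻⁹, milli = 10⁻³; factor is 10⁻⁶.
3.26 × 10⁻⁶ = 0.00000326

0.00000326 mL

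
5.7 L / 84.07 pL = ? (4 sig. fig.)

(5.7) / (84.07 × 10⁻¹²) = 0.067801 × 10¹²

67800000000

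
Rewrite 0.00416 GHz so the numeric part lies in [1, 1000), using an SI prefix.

= 4.16 × 10^6 Hz; 10^6 is mega.

4.16 MHz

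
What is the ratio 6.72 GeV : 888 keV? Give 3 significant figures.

(6.72e9) / (888e3) = 0.007568e6

7570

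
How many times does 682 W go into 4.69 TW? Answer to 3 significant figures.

6880000000

(4.69 × 10^12) / (682) = 0.006877 × 10^12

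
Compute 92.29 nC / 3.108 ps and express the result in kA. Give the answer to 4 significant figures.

29.69 kA

(92.29e-9) / (3.108e-12) = 29.6943e3 A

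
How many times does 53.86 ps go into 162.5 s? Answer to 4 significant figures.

3017000000000

(162.5) / (53.86e-12) = 3.0171e12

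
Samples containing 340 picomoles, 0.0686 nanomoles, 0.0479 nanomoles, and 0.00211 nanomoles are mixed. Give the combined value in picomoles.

458.61 picomoles

In picomoles:
  340 picomoles → 340
  0.0686 nanomoles = 0.0686e3 picomoles = 68.6
  0.0479 nanomoles = 0.0479e3 picomoles = 47.9
  0.00211 nanomoles = 0.00211e3 picomoles = 2.11
Sum: 340 + 68.6 + 47.9 + 2.11 = 458.61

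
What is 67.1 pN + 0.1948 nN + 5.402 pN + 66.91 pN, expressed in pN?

334.212 pN

In pN:
  67.1 pN → 67.1
  0.1948 nN = 0.1948 × 10³ pN = 194.8
  5.402 pN → 5.402
  66.91 pN → 66.91
Sum: 67.1 + 194.8 + 5.402 + 66.91 = 334.212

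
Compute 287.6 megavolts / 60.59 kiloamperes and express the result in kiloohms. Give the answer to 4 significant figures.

4.747 kiloohms

(287.6 × 10⁶) / (60.59 × 10³) = 4.74666 × 10³ Ω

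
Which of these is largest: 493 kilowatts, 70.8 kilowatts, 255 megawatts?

493 kilowatts = 493000 watts
70.8 kilowatts = 70800 watts
255 megawatts = 255000000 watts

255 megawatts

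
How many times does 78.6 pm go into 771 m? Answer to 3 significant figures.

(771) / (78.6 × 10^-12) = 9.809 × 10^12

9810000000000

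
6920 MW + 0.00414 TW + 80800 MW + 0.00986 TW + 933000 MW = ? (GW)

In GW:
  6920 MW = 6920 × 10^-3 GW = 6.92
  0.00414 TW = 0.00414 × 10^3 GW = 4.14
  80800 MW = 80800 × 10^-3 GW = 80.8
  0.00986 TW = 0.00986 × 10^3 GW = 9.86
  933000 MW = 933000 × 10^-3 GW = 933
Sum: 6.92 + 4.14 + 80.8 + 9.86 + 933 = 1034.72

1034.72 GW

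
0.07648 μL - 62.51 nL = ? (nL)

13.97 nL

In nL:
  0.07648 μL = 0.07648e3 nL = 76.48
  62.51 nL → 62.51
Difference: 76.48 - 62.51 = 13.97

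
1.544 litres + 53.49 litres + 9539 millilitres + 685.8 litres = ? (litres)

750.373 litres

In litres:
  1.544 litres → 1.544
  53.49 litres → 53.49
  9539 millilitres = 9539 × 10^-3 litres = 9.539
  685.8 litres → 685.8
Sum: 1.544 + 53.49 + 9.539 + 685.8 = 750.373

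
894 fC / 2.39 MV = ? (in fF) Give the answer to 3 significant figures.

0.000374 fF

(894 × 10^-15) / (2.39 × 10^6) = 374.06 × 10^-21 F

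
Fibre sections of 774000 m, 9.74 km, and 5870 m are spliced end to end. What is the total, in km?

In km:
  774000 m = 774000e-3 km = 774
  9.74 km → 9.74
  5870 m = 5870e-3 km = 5.87
Sum: 774 + 9.74 + 5.87 = 789.61

789.61 km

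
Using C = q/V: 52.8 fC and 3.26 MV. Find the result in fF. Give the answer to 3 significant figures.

(52.8e-15) / (3.26e6) = 16.196e-21 F

0.0000162 fF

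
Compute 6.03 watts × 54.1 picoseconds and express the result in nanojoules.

0.326223 nanojoules

6.03 × 54.1 × 10^-12 = 326.223 × 10^-12 J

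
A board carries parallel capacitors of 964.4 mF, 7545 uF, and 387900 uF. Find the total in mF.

In mF:
  964.4 mF → 964.4
  7545 uF = 7545e-3 mF = 7.545
  387900 uF = 387900e-3 mF = 387.9
Sum: 964.4 + 7.545 + 387.9 = 1359.845

1359.845 mF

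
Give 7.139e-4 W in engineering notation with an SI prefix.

713.9 uW

= 713.9e-6 W; 1e-6 is micro.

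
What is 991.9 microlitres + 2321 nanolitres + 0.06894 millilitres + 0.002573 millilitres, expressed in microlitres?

1065.734 microlitres

In microlitres:
  991.9 microlitres → 991.9
  2321 nanolitres = 2321e-3 microlitres = 2.321
  0.06894 millilitres = 0.06894e3 microlitres = 68.94
  0.002573 millilitres = 0.002573e3 microlitres = 2.573
Sum: 991.9 + 2.321 + 68.94 + 2.573 = 1065.734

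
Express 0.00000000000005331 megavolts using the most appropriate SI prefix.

= 53.31 × 10⁻⁹ volts; 10⁻⁹ is nano.

53.31 nanovolts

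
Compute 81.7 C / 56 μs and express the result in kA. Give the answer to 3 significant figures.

1460 kA

(81.7) / (56 × 10⁻⁶) = 1.4589 × 10⁶ A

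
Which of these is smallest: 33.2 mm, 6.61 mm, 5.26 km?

6.61 mm

33.2 mm = 0.0332 m
6.61 mm = 0.00661 m
5.26 km = 5260 m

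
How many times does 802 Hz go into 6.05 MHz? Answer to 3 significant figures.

(6.05e6) / (802) = 0.007544e6

7540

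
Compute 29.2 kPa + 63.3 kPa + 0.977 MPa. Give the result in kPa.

In kPa:
  29.2 kPa → 29.2
  63.3 kPa → 63.3
  0.977 MPa = 0.977 × 10³ kPa = 977
Sum: 29.2 + 63.3 + 977 = 1069.5

1069.5 kPa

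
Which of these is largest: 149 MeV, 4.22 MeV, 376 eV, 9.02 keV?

149 MeV = 149000000 eV
4.22 MeV = 4220000 eV
376 eV = 376 eV
9.02 keV = 9020 eV

149 MeV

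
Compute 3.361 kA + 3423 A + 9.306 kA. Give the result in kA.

In kA:
  3.361 kA → 3.361
  3423 A = 3423 × 10^-3 kA = 3.423
  9.306 kA → 9.306
Sum: 3.361 + 3.423 + 9.306 = 16.09

16.09 kA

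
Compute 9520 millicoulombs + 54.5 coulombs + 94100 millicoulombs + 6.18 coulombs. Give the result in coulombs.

In coulombs:
  9520 millicoulombs = 9520e-3 coulombs = 9.52
  54.5 coulombs → 54.5
  94100 millicoulombs = 94100e-3 coulombs = 94.1
  6.18 coulombs → 6.18
Sum: 9.52 + 54.5 + 94.1 + 6.18 = 164.3

164.3 coulombs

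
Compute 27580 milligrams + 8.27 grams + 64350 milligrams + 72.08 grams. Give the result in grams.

172.28 grams

In grams:
  27580 milligrams = 27580 × 10^-3 grams = 27.58
  8.27 grams → 8.27
  64350 milligrams = 64350 × 10^-3 grams = 64.35
  72.08 grams → 72.08
Sum: 27.58 + 8.27 + 64.35 + 72.08 = 172.28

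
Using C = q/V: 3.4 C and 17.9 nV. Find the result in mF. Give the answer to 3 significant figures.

190000000000 mF

(3.4) / (17.9 × 10⁻⁹) = 0.18994 × 10⁹ F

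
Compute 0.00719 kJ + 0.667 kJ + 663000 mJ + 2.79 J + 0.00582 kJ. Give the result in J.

1345.8 J

In J:
  0.00719 kJ = 0.00719e3 J = 7.19
  0.667 kJ = 0.667e3 J = 667
  663000 mJ = 663000e-3 J = 663
  2.79 J → 2.79
  0.00582 kJ = 0.00582e3 J = 5.82
Sum: 7.19 + 667 + 663 + 2.79 + 5.82 = 1345.8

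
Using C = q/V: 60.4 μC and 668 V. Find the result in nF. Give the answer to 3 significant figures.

(60.4e-6) / (668) = 0.090419e-6 F

90.4 nF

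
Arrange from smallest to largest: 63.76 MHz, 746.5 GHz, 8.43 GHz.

63.76 MHz < 8.43 GHz < 746.5 GHz

63.76 MHz = 63760000 Hz
746.5 GHz = 746500000000 Hz
8.43 GHz = 8430000000 Hz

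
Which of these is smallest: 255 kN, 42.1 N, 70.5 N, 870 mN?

870 mN

255 kN = 255000 N
42.1 N = 42.1 N
70.5 N = 70.5 N
870 mN = 0.87 N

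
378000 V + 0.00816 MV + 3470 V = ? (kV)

In kV:
  378000 V = 378000 × 10⁻³ kV = 378
  0.00816 MV = 0.00816 × 10³ kV = 8.16
  3470 V = 3470 × 10⁻³ kV = 3.47
Sum: 378 + 8.16 + 3.47 = 389.63

389.63 kV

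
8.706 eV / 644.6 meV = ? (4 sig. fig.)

13.51

(8.706) / (644.6e-3) = 0.013506e3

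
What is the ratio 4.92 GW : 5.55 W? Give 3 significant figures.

(4.92 × 10⁹) / (5.55) = 0.8865 × 10⁹

886000000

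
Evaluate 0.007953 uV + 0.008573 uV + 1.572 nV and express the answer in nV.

In nV:
  0.007953 uV = 0.007953 × 10^3 nV = 7.953
  0.008573 uV = 0.008573 × 10^3 nV = 8.573
  1.572 nV → 1.572
Sum: 7.953 + 8.573 + 1.572 = 18.098

18.098 nV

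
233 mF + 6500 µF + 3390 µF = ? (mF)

In mF:
  233 mF → 233
  6500 µF = 6500 × 10^-3 mF = 6.5
  3390 µF = 3390 × 10^-3 mF = 3.39
Sum: 233 + 6.5 + 3.39 = 242.89

242.89 mF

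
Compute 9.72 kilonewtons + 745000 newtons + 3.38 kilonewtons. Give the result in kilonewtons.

758.1 kilonewtons

In kilonewtons:
  9.72 kilonewtons → 9.72
  745000 newtons = 745000 × 10⁻³ kilonewtons = 745
  3.38 kilonewtons → 3.38
Sum: 9.72 + 745 + 3.38 = 758.1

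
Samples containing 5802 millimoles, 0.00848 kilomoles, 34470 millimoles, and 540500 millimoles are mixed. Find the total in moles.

589.252 moles

In moles:
  5802 millimoles = 5802 × 10^-3 moles = 5.802
  0.00848 kilomoles = 0.00848 × 10^3 moles = 8.48
  34470 millimoles = 34470 × 10^-3 moles = 34.47
  540500 millimoles = 540500 × 10^-3 moles = 540.5
Sum: 5.802 + 8.48 + 34.47 + 540.5 = 589.252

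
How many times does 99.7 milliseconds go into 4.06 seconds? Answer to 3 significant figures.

(4.06) / (99.7 × 10^-3) = 0.04072 × 10^3

40.7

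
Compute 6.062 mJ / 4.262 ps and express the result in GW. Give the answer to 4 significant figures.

1.422 GW

(6.062 × 10⁻³) / (4.262 × 10⁻¹²) = 1.42234 × 10⁹ W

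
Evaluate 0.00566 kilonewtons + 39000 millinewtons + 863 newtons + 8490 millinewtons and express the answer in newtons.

916.15 newtons

In newtons:
  0.00566 kilonewtons = 0.00566 × 10^3 newtons = 5.66
  39000 millinewtons = 39000 × 10^-3 newtons = 39
  863 newtons → 863
  8490 millinewtons = 8490 × 10^-3 newtons = 8.49
Sum: 5.66 + 39 + 863 + 8.49 = 916.15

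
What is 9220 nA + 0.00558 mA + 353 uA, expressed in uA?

In uA:
  9220 nA = 9220 × 10^-3 uA = 9.22
  0.00558 mA = 0.00558 × 10^3 uA = 5.58
  353 uA → 353
Sum: 9.22 + 5.58 + 353 = 367.8

367.8 uA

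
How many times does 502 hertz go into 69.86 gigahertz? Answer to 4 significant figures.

139200000

(69.86 × 10⁹) / (502) = 0.13916 × 10⁹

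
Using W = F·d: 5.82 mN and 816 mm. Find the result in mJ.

4.74912 mJ

5.82 × 10⁻³ × 816 × 10⁻³ = 4749.12 × 10⁻⁶ J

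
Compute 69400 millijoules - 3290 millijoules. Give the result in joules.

In joules:
  69400 millijoules = 69400e-3 joules = 69.4
  3290 millijoules = 3290e-3 joules = 3.29
Difference: 69.4 - 3.29 = 66.11

66.11 joules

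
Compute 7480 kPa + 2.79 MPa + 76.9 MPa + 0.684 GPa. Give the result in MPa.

In MPa:
  7480 kPa = 7480e-3 MPa = 7.48
  2.79 MPa → 2.79
  76.9 MPa → 76.9
  0.684 GPa = 0.684e3 MPa = 684
Sum: 7.48 + 2.79 + 76.9 + 684 = 771.17

771.17 MPa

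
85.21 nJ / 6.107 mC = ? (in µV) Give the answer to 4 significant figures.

(85.21 × 10^-9) / (6.107 × 10^-3) = 13.9528 × 10^-6 V

13.95 µV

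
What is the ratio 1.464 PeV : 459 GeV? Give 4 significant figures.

(1.464e15) / (459e9) = 0.0031895e6

3190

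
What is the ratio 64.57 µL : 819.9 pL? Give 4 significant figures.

(64.57 × 10^-6) / (819.9 × 10^-12) = 0.078754 × 10^6

78750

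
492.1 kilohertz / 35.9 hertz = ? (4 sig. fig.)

(492.1 × 10³) / (35.9) = 13.708 × 10³

13710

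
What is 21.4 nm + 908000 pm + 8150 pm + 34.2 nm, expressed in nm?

971.75 nm

In nm:
  21.4 nm → 21.4
  908000 pm = 908000 × 10⁻³ nm = 908
  8150 pm = 8150 × 10⁻³ nm = 8.15
  34.2 nm → 34.2
Sum: 21.4 + 908 + 8.15 + 34.2 = 971.75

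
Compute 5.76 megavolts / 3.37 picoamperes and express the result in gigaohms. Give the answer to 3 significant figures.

(5.76e6) / (3.37e-12) = 1.7092e18 Ω

1710000000 gigaohms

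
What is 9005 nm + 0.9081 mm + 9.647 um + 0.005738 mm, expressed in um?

932.49 um

In um:
  9005 nm = 9005e-3 um = 9.005
  0.9081 mm = 0.9081e3 um = 908.1
  9.647 um → 9.647
  0.005738 mm = 0.005738e3 um = 5.738
Sum: 9.005 + 908.1 + 9.647 + 5.738 = 932.49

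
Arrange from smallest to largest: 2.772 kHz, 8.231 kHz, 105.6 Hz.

105.6 Hz < 2.772 kHz < 8.231 kHz

2.772 kHz = 2772 Hz
8.231 kHz = 8231 Hz
105.6 Hz = 105.6 Hz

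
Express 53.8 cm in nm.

centi = 10^-2, nano = 10^-9; factor is 10^7.
53.8 × 10^7 = 538000000

538000000 nm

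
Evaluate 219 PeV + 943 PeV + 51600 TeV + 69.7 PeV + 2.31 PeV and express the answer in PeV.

In PeV:
  219 PeV → 219
  943 PeV → 943
  51600 TeV = 51600 × 10^-3 PeV = 51.6
  69.7 PeV → 69.7
  2.31 PeV → 2.31
Sum: 219 + 943 + 51.6 + 69.7 + 2.31 = 1285.61

1285.61 PeV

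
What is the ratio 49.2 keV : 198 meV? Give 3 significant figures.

(49.2 × 10³) / (198 × 10⁻³) = 0.2485 × 10⁶

248000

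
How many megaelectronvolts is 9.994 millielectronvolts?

0.000000009994 megaelectronvolts

milli = 10⁻³, mega = 10⁶; factor is 10⁻⁹.
9.994 × 10⁻⁹ = 0.000000009994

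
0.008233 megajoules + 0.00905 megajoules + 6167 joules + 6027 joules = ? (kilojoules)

In kilojoules:
  0.008233 megajoules = 0.008233 × 10³ kilojoules = 8.233
  0.00905 megajoules = 0.00905 × 10³ kilojoules = 9.05
  6167 joules = 6167 × 10⁻³ kilojoules = 6.167
  6027 joules = 6027 × 10⁻³ kilojoules = 6.027
Sum: 8.233 + 9.05 + 6.167 + 6.027 = 29.477

29.477 kilojoules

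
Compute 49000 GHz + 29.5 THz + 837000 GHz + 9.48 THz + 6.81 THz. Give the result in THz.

In THz:
  49000 GHz = 49000 × 10^-3 THz = 49
  29.5 THz → 29.5
  837000 GHz = 837000 × 10^-3 THz = 837
  9.48 THz → 9.48
  6.81 THz → 6.81
Sum: 49 + 29.5 + 837 + 9.48 + 6.81 = 931.79

931.79 THz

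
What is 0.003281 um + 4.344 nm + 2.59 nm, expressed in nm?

10.215 nm

In nm:
  0.003281 um = 0.003281 × 10³ nm = 3.281
  4.344 nm → 4.344
  2.59 nm → 2.59
Sum: 3.281 + 4.344 + 2.59 = 10.215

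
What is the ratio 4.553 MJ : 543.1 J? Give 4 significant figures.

8383

(4.553e6) / (543.1) = 0.0083834e6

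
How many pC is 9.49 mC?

milli = 10^-3, pico = 10^-12; factor is 10^9.
9.49 × 10^9 = 9490000000

9490000000 pC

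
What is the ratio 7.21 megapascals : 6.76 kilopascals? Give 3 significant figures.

(7.21 × 10⁶) / (6.76 × 10³) = 1.067 × 10³

1070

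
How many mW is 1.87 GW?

giga = 10^9, milli = 10^-3; factor is 10^12.
1.87 × 10^12 = 1870000000000

1870000000000 mW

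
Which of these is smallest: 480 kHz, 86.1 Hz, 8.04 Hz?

480 kHz = 480000 Hz
86.1 Hz = 86.1 Hz
8.04 Hz = 8.04 Hz

8.04 Hz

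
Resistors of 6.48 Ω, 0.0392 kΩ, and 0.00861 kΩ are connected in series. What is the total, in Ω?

In Ω:
  6.48 Ω → 6.48
  0.0392 kΩ = 0.0392 × 10³ Ω = 39.2
  0.00861 kΩ = 0.00861 × 10³ Ω = 8.61
Sum: 6.48 + 39.2 + 8.61 = 54.29

54.29 Ω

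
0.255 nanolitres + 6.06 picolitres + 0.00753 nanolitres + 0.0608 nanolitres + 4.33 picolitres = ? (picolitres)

In picolitres:
  0.255 nanolitres = 0.255 × 10^3 picolitres = 255
  6.06 picolitres → 6.06
  0.00753 nanolitres = 0.00753 × 10^3 picolitres = 7.53
  0.0608 nanolitres = 0.0608 × 10^3 picolitres = 60.8
  4.33 picolitres → 4.33
Sum: 255 + 6.06 + 7.53 + 60.8 + 4.33 = 333.72

333.72 picolitres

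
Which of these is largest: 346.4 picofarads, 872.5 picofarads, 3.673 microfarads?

3.673 microfarads

346.4 picofarads = 0.0000000003464 farads
872.5 picofarads = 0.0000000008725 farads
3.673 microfarads = 0.000003673 farads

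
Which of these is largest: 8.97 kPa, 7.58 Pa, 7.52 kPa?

8.97 kPa

8.97 kPa = 8970 Pa
7.58 Pa = 7.58 Pa
7.52 kPa = 7520 Pa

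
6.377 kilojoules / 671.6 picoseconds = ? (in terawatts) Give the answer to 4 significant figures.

(6.377 × 10³) / (671.6 × 10⁻¹²) = 0.00949524 × 10¹⁵ W

9.495 terawatts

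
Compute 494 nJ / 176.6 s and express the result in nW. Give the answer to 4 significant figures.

(494 × 10^-9) / (176.6) = 2.79728 × 10^-9 W

2.797 nW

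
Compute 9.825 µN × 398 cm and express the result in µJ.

9.825e-6 × 398e-2 = 3910.35e-8 J

39.1035 µJ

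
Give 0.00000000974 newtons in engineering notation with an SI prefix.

9.74 nanonewtons

= 9.74 × 10^-9 newtons; 10^-9 is nano.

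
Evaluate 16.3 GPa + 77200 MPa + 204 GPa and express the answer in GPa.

In GPa:
  16.3 GPa → 16.3
  77200 MPa = 77200e-3 GPa = 77.2
  204 GPa → 204
Sum: 16.3 + 77.2 + 204 = 297.5

297.5 GPa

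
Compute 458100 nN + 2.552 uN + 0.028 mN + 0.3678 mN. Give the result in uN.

856.452 uN

In uN:
  458100 nN = 458100e-3 uN = 458.1
  2.552 uN → 2.552
  0.028 mN = 0.028e3 uN = 28
  0.3678 mN = 0.3678e3 uN = 367.8
Sum: 458.1 + 2.552 + 28 + 367.8 = 856.452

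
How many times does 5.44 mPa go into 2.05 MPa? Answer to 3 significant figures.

377000000

(2.05e6) / (5.44e-3) = 0.3768e9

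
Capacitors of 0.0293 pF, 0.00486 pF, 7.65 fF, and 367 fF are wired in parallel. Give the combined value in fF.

In fF:
  0.0293 pF = 0.0293 × 10^3 fF = 29.3
  0.00486 pF = 0.00486 × 10^3 fF = 4.86
  7.65 fF → 7.65
  367 fF → 367
Sum: 29.3 + 4.86 + 7.65 + 367 = 408.81

408.81 fF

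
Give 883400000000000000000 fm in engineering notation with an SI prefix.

= 883.4 × 10³ m; 10³ is kilo.

883.4 km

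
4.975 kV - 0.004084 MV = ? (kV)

In kV:
  4.975 kV → 4.975
  0.004084 MV = 0.004084 × 10³ kV = 4.084
Difference: 4.975 - 4.084 = 0.891

0.891 kV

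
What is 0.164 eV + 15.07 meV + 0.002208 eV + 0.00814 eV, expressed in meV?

In meV:
  0.164 eV = 0.164 × 10^3 meV = 164
  15.07 meV → 15.07
  0.002208 eV = 0.002208 × 10^3 meV = 2.208
  0.00814 eV = 0.00814 × 10^3 meV = 8.14
Sum: 164 + 15.07 + 2.208 + 8.14 = 189.418

189.418 meV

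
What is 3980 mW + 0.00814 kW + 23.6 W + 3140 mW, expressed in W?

38.86 W

In W:
  3980 mW = 3980 × 10⁻³ W = 3.98
  0.00814 kW = 0.00814 × 10³ W = 8.14
  23.6 W → 23.6
  3140 mW = 3140 × 10⁻³ W = 3.14
Sum: 3.98 + 8.14 + 23.6 + 3.14 = 38.86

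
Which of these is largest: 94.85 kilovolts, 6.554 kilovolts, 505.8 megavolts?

505.8 megavolts

94.85 kilovolts = 94850 volts
6.554 kilovolts = 6554 volts
505.8 megavolts = 505800000 volts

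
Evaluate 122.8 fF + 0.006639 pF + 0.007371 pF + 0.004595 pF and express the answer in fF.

In fF:
  122.8 fF → 122.8
  0.006639 pF = 0.006639 × 10^3 fF = 6.639
  0.007371 pF = 0.007371 × 10^3 fF = 7.371
  0.004595 pF = 0.004595 × 10^3 fF = 4.595
Sum: 122.8 + 6.639 + 7.371 + 4.595 = 141.405

141.405 fF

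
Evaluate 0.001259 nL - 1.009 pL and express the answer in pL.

In pL:
  0.001259 nL = 0.001259 × 10^3 pL = 1.259
  1.009 pL → 1.009
Difference: 1.259 - 1.009 = 0.25

0.25 pL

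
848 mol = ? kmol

0.848 kmol

(no prefix) = 10⁰, kilo = 10³; factor is 10⁻³.
848 × 10⁻³ = 0.848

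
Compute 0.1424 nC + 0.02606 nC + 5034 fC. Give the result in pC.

In pC:
  0.1424 nC = 0.1424 × 10^3 pC = 142.4
  0.02606 nC = 0.02606 × 10^3 pC = 26.06
  5034 fC = 5034 × 10^-3 pC = 5.034
Sum: 142.4 + 26.06 + 5.034 = 173.494

173.494 pC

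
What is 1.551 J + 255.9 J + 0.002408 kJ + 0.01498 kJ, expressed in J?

274.839 J

In J:
  1.551 J → 1.551
  255.9 J → 255.9
  0.002408 kJ = 0.002408e3 J = 2.408
  0.01498 kJ = 0.01498e3 J = 14.98
Sum: 1.551 + 255.9 + 2.408 + 14.98 = 274.839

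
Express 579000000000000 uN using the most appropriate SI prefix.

579 MN

= 579 × 10⁶ N; 10⁶ is mega.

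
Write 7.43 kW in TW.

0.00000000743 TW

kilo = 10³, tera = 10¹²; factor is 10⁻⁹.
7.43 × 10⁻⁹ = 0.00000000743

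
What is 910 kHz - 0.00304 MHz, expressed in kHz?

906.96 kHz

In kHz:
  910 kHz → 910
  0.00304 MHz = 0.00304e3 kHz = 3.04
Difference: 910 - 3.04 = 906.96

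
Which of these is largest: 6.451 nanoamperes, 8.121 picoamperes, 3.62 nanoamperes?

6.451 nanoamperes = 0.000000006451 amperes
8.121 picoamperes = 0.000000000008121 amperes
3.62 nanoamperes = 0.00000000362 amperes

6.451 nanoamperes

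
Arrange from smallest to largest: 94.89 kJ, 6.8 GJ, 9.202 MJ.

94.89 kJ = 94890 J
6.8 GJ = 6800000000 J
9.202 MJ = 9202000 J

94.89 kJ < 9.202 MJ < 6.8 GJ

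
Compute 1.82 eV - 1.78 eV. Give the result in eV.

In eV:
  1.82 eV → 1.82
  1.78 eV → 1.78
Difference: 1.82 - 1.78 = 0.04

0.04 eV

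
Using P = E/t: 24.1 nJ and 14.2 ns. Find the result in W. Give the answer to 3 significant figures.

1.70 W

(24.1 × 10^-9) / (14.2 × 10^-9) = 1.6972 W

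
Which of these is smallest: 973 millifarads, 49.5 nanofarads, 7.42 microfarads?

49.5 nanofarads

973 millifarads = 0.973 farads
49.5 nanofarads = 0.0000000495 farads
7.42 microfarads = 0.00000742 farads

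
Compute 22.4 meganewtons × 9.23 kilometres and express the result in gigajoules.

206.752 gigajoules

22.4 × 10^6 × 9.23 × 10^3 = 206.752 × 10^9 J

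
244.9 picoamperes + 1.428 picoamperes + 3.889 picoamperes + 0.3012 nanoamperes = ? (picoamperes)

In picoamperes:
  244.9 picoamperes → 244.9
  1.428 picoamperes → 1.428
  3.889 picoamperes → 3.889
  0.3012 nanoamperes = 0.3012e3 picoamperes = 301.2
Sum: 244.9 + 1.428 + 3.889 + 301.2 = 551.417

551.417 picoamperes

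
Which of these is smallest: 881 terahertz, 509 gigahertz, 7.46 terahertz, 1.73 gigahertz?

1.73 gigahertz

881 terahertz = 881000000000000 hertz
509 gigahertz = 509000000000 hertz
7.46 terahertz = 7460000000000 hertz
1.73 gigahertz = 1730000000 hertz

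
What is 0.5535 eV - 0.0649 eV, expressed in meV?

488.6 meV

In meV:
  0.5535 eV = 0.5535 × 10^3 meV = 553.5
  0.0649 eV = 0.0649 × 10^3 meV = 64.9
Difference: 553.5 - 64.9 = 488.6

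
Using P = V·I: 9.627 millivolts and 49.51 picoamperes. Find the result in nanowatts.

0.00047663277 nanowatts

9.627 × 10^-3 × 49.51 × 10^-12 = 476.63277 × 10^-15 W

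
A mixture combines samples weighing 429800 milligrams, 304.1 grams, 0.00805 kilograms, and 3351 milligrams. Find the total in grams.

In grams:
  429800 milligrams = 429800e-3 grams = 429.8
  304.1 grams → 304.1
  0.00805 kilograms = 0.00805e3 grams = 8.05
  3351 milligrams = 3351e-3 grams = 3.351
Sum: 429.8 + 304.1 + 8.05 + 3.351 = 745.301

745.301 grams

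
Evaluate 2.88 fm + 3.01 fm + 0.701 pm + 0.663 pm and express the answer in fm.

In fm:
  2.88 fm → 2.88
  3.01 fm → 3.01
  0.701 pm = 0.701e3 fm = 701
  0.663 pm = 0.663e3 fm = 663
Sum: 2.88 + 3.01 + 701 + 663 = 1369.89

1369.89 fm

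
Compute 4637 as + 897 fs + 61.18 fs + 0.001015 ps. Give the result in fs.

963.832 fs

In fs:
  4637 as = 4637 × 10^-3 fs = 4.637
  897 fs → 897
  61.18 fs → 61.18
  0.001015 ps = 0.001015 × 10^3 fs = 1.015
Sum: 4.637 + 897 + 61.18 + 1.015 = 963.832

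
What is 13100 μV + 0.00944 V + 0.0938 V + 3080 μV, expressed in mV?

In mV:
  13100 μV = 13100 × 10⁻³ mV = 13.1
  0.00944 V = 0.00944 × 10³ mV = 9.44
  0.0938 V = 0.0938 × 10³ mV = 93.8
  3080 μV = 3080 × 10⁻³ mV = 3.08
Sum: 13.1 + 9.44 + 93.8 + 3.08 = 119.42

119.42 mV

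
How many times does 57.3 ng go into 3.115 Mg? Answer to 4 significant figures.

(3.115 × 10⁶) / (57.3 × 10⁻⁹) = 0.054363 × 10¹⁵

54360000000000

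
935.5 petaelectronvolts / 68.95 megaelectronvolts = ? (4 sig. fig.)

(935.5 × 10¹⁵) / (68.95 × 10⁶) = 13.568 × 10⁹

13570000000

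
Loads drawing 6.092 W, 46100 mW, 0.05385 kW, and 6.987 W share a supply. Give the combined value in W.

113.029 W

In W:
  6.092 W → 6.092
  46100 mW = 46100 × 10^-3 W = 46.1
  0.05385 kW = 0.05385 × 10^3 W = 53.85
  6.987 W → 6.987
Sum: 6.092 + 46.1 + 53.85 + 6.987 = 113.029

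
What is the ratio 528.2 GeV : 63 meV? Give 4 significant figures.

8384000000000

(528.2 × 10^9) / (63 × 10^-3) = 8.3841 × 10^12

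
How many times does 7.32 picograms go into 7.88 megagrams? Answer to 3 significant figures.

(7.88 × 10⁶) / (7.32 × 10⁻¹²) = 1.077 × 10¹⁸

1080000000000000000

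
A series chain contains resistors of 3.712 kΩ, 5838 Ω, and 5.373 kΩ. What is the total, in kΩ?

In kΩ:
  3.712 kΩ → 3.712
  5838 Ω = 5838e-3 kΩ = 5.838
  5.373 kΩ → 5.373
Sum: 3.712 + 5.838 + 5.373 = 14.923

14.923 kΩ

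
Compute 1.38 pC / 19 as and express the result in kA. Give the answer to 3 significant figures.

72.6 kA

(1.38 × 10⁻¹²) / (19 × 10⁻¹⁸) = 0.072632 × 10⁶ A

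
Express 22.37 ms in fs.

milli = 1e-3, femto = 1e-15; factor is 1e12.
22.37 × 1e12 = 22370000000000

22370000000000 fs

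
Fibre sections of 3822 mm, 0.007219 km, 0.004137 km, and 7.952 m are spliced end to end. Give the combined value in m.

23.13 m

In m:
  3822 mm = 3822 × 10⁻³ m = 3.822
  0.007219 km = 0.007219 × 10³ m = 7.219
  0.004137 km = 0.004137 × 10³ m = 4.137
  7.952 m → 7.952
Sum: 3.822 + 7.219 + 4.137 + 7.952 = 23.13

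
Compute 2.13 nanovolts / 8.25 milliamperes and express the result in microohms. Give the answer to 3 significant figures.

0.258 microohms

(2.13 × 10⁻⁹) / (8.25 × 10⁻³) = 0.25818 × 10⁻⁶ Ω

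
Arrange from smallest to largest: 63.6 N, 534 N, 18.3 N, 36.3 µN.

63.6 N = 63.6 N
534 N = 534 N
18.3 N = 18.3 N
36.3 µN = 0.0000363 N

36.3 µN < 18.3 N < 63.6 N < 534 N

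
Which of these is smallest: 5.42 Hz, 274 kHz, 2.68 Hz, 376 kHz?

5.42 Hz = 5.42 Hz
274 kHz = 274000 Hz
2.68 Hz = 2.68 Hz
376 kHz = 376000 Hz

2.68 Hz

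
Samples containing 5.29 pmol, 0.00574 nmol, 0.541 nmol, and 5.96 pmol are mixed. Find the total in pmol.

557.99 pmol

In pmol:
  5.29 pmol → 5.29
  0.00574 nmol = 0.00574e3 pmol = 5.74
  0.541 nmol = 0.541e3 pmol = 541
  5.96 pmol → 5.96
Sum: 5.29 + 5.74 + 541 + 5.96 = 557.99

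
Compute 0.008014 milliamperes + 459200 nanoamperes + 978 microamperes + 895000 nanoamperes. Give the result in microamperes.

2340.214 microamperes

In microamperes:
  0.008014 milliamperes = 0.008014 × 10³ microamperes = 8.014
  459200 nanoamperes = 459200 × 10⁻³ microamperes = 459.2
  978 microamperes → 978
  895000 nanoamperes = 895000 × 10⁻³ microamperes = 895
Sum: 8.014 + 459.2 + 978 + 895 = 2340.214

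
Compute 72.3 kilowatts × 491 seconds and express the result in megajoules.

35.4993 megajoules

72.3 × 10^3 × 491 = 35499.3 × 10^3 J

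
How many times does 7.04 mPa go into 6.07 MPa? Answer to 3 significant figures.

862000000

(6.07 × 10⁶) / (7.04 × 10⁻³) = 0.8622 × 10⁹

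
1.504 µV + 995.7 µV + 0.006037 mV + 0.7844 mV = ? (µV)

1787.641 µV

In µV:
  1.504 µV → 1.504
  995.7 µV → 995.7
  0.006037 mV = 0.006037 × 10³ µV = 6.037
  0.7844 mV = 0.7844 × 10³ µV = 784.4
Sum: 1.504 + 995.7 + 6.037 + 784.4 = 1787.641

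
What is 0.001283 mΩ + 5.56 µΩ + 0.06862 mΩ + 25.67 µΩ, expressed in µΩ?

101.133 µΩ

In µΩ:
  0.001283 mΩ = 0.001283 × 10^3 µΩ = 1.283
  5.56 µΩ → 5.56
  0.06862 mΩ = 0.06862 × 10^3 µΩ = 68.62
  25.67 µΩ → 25.67
Sum: 1.283 + 5.56 + 68.62 + 25.67 = 101.133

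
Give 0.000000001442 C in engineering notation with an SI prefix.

= 1.442 × 10⁻⁹ C; 10⁻⁹ is nano.

1.442 nC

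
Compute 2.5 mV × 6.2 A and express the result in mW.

2.5 × 10⁻³ × 6.2 = 15.5 × 10⁻³ W

15.5 mW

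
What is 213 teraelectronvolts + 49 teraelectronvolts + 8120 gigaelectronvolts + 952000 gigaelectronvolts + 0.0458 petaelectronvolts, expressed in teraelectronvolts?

In teraelectronvolts:
  213 teraelectronvolts → 213
  49 teraelectronvolts → 49
  8120 gigaelectronvolts = 8120 × 10⁻³ teraelectronvolts = 8.12
  952000 gigaelectronvolts = 952000 × 10⁻³ teraelectronvolts = 952
  0.0458 petaelectronvolts = 0.0458 × 10³ teraelectronvolts = 45.8
Sum: 213 + 49 + 8.12 + 952 + 45.8 = 1267.92

1267.92 teraelectronvolts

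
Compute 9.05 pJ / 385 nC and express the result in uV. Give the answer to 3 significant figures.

23.5 uV

(9.05 × 10^-12) / (385 × 10^-9) = 0.023506 × 10^-3 V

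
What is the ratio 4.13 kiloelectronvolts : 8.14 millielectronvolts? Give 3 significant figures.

(4.13e3) / (8.14e-3) = 0.5074e6

507000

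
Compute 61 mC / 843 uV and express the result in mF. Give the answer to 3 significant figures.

(61e-3) / (843e-6) = 0.072361e3 F

72400 mF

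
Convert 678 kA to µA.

678000000000 µA

kilo = 10³, micro = 10⁻⁶; factor is 10⁹.
678 × 10⁹ = 678000000000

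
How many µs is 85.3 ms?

milli = 10⁻³, micro = 10⁻⁶; factor is 10³.
85.3 × 10³ = 85300

85300 µs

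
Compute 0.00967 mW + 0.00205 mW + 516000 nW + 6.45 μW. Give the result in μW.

In μW:
  0.00967 mW = 0.00967 × 10³ μW = 9.67
  0.00205 mW = 0.00205 × 10³ μW = 2.05
  516000 nW = 516000 × 10⁻³ μW = 516
  6.45 μW → 6.45
Sum: 9.67 + 2.05 + 516 + 6.45 = 534.17

534.17 μW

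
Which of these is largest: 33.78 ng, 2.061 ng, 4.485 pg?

33.78 ng = 0.00000003378 g
2.061 ng = 0.000000002061 g
4.485 pg = 0.000000000004485 g

33.78 ng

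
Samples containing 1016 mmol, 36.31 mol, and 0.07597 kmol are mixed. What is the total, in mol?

113.296 mol

In mol:
  1016 mmol = 1016 × 10⁻³ mol = 1.016
  36.31 mol → 36.31
  0.07597 kmol = 0.07597 × 10³ mol = 75.97
Sum: 1.016 + 36.31 + 75.97 = 113.296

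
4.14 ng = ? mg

0.00000414 mg

nano = 10^-9, milli = 10^-3; factor is 10^-6.
4.14 × 10^-6 = 0.00000414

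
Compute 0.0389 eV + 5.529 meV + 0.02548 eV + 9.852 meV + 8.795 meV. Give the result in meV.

88.556 meV

In meV:
  0.0389 eV = 0.0389 × 10^3 meV = 38.9
  5.529 meV → 5.529
  0.02548 eV = 0.02548 × 10^3 meV = 25.48
  9.852 meV → 9.852
  8.795 meV → 8.795
Sum: 38.9 + 5.529 + 25.48 + 9.852 + 8.795 = 88.556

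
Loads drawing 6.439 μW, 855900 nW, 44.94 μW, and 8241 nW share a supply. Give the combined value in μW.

In μW:
  6.439 μW → 6.439
  855900 nW = 855900e-3 μW = 855.9
  44.94 μW → 44.94
  8241 nW = 8241e-3 μW = 8.241
Sum: 6.439 + 855.9 + 44.94 + 8.241 = 915.52

915.52 μW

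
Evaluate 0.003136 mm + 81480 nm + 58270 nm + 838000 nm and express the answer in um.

980.886 um

In um:
  0.003136 mm = 0.003136 × 10^3 um = 3.136
  81480 nm = 81480 × 10^-3 um = 81.48
  58270 nm = 58270 × 10^-3 um = 58.27
  838000 nm = 838000 × 10^-3 um = 838
Sum: 3.136 + 81.48 + 58.27 + 838 = 980.886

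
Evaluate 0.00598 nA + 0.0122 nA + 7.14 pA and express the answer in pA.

In pA:
  0.00598 nA = 0.00598 × 10^3 pA = 5.98
  0.0122 nA = 0.0122 × 10^3 pA = 12.2
  7.14 pA → 7.14
Sum: 5.98 + 12.2 + 7.14 = 25.32

25.32 pA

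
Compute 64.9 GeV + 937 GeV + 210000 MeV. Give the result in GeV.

In GeV:
  64.9 GeV → 64.9
  937 GeV → 937
  210000 MeV = 210000 × 10⁻³ GeV = 210
Sum: 64.9 + 937 + 210 = 1211.9

1211.9 GeV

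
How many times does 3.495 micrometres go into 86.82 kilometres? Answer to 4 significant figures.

24840000000

(86.82 × 10³) / (3.495 × 10⁻⁶) = 24.841 × 10⁹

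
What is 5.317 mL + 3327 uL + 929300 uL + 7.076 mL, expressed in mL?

In mL:
  5.317 mL → 5.317
  3327 uL = 3327 × 10⁻³ mL = 3.327
  929300 uL = 929300 × 10⁻³ mL = 929.3
  7.076 mL → 7.076
Sum: 5.317 + 3.327 + 929.3 + 7.076 = 945.02

945.02 mL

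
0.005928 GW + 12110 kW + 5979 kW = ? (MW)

24.017 MW

In MW:
  0.005928 GW = 0.005928 × 10³ MW = 5.928
  12110 kW = 12110 × 10⁻³ MW = 12.11
  5979 kW = 5979 × 10⁻³ MW = 5.979
Sum: 5.928 + 12.11 + 5.979 = 24.017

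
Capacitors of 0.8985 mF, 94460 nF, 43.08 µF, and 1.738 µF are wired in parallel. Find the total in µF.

In µF:
  0.8985 mF = 0.8985e3 µF = 898.5
  94460 nF = 94460e-3 µF = 94.46
  43.08 µF → 43.08
  1.738 µF → 1.738
Sum: 898.5 + 94.46 + 43.08 + 1.738 = 1037.778

1037.778 µF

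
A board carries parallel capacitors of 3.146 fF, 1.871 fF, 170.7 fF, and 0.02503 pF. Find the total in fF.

200.747 fF

In fF:
  3.146 fF → 3.146
  1.871 fF → 1.871
  170.7 fF → 170.7
  0.02503 pF = 0.02503e3 fF = 25.03
Sum: 3.146 + 1.871 + 170.7 + 25.03 = 200.747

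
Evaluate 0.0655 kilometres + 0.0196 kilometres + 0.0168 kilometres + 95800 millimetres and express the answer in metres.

In metres:
  0.0655 kilometres = 0.0655 × 10^3 metres = 65.5
  0.0196 kilometres = 0.0196 × 10^3 metres = 19.6
  0.0168 kilometres = 0.0168 × 10^3 metres = 16.8
  95800 millimetres = 95800 × 10^-3 metres = 95.8
Sum: 65.5 + 19.6 + 16.8 + 95.8 = 197.7

197.7 metres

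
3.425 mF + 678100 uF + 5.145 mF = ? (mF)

686.67 mF

In mF:
  3.425 mF → 3.425
  678100 uF = 678100 × 10^-3 mF = 678.1
  5.145 mF → 5.145
Sum: 3.425 + 678.1 + 5.145 = 686.67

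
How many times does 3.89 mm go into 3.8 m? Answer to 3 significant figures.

(3.8) / (3.89 × 10^-3) = 0.9769 × 10^3

977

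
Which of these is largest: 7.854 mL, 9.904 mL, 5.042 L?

7.854 mL = 0.007854 L
9.904 mL = 0.009904 L
5.042 L = 5.042 L

5.042 L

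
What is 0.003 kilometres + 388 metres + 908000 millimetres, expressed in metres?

In metres:
  0.003 kilometres = 0.003 × 10³ metres = 3
  388 metres → 388
  908000 millimetres = 908000 × 10⁻³ metres = 908
Sum: 3 + 388 + 908 = 1299

1299 metres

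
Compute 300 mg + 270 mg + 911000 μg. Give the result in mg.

In mg:
  300 mg → 300
  270 mg → 270
  911000 μg = 911000 × 10^-3 mg = 911
Sum: 300 + 270 + 911 = 1481

1481 mg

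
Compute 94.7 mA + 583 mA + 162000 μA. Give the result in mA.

839.7 mA

In mA:
  94.7 mA → 94.7
  583 mA → 583
  162000 μA = 162000e-3 mA = 162
Sum: 94.7 + 583 + 162 = 839.7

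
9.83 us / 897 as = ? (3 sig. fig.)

(9.83 × 10⁻⁶) / (897 × 10⁻¹⁸) = 0.01096 × 10¹²

11000000000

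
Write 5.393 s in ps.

5393000000000 ps

(no prefix) = 10^0, pico = 10^-12; factor is 10^12.
5.393 × 10^12 = 5393000000000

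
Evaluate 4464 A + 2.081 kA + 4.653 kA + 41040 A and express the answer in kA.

52.238 kA

In kA:
  4464 A = 4464 × 10^-3 kA = 4.464
  2.081 kA → 2.081
  4.653 kA → 4.653
  41040 A = 41040 × 10^-3 kA = 41.04
Sum: 4.464 + 2.081 + 4.653 + 41.04 = 52.238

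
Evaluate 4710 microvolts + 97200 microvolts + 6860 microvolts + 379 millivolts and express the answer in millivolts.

487.77 millivolts

In millivolts:
  4710 microvolts = 4710 × 10^-3 millivolts = 4.71
  97200 microvolts = 97200 × 10^-3 millivolts = 97.2
  6860 microvolts = 6860 × 10^-3 millivolts = 6.86
  379 millivolts → 379
Sum: 4.71 + 97.2 + 6.86 + 379 = 487.77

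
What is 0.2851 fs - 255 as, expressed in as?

In as:
  0.2851 fs = 0.2851 × 10³ as = 285.1
  255 as → 255
Difference: 285.1 - 255 = 30.1

30.1 as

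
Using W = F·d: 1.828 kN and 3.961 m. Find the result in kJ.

7.240708 kJ

1.828 × 10^3 × 3.961 = 7.240708 × 10^3 J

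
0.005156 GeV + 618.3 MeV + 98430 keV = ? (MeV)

In MeV:
  0.005156 GeV = 0.005156 × 10³ MeV = 5.156
  618.3 MeV → 618.3
  98430 keV = 98430 × 10⁻³ MeV = 98.43
Sum: 5.156 + 618.3 + 98.43 = 721.886

721.886 MeV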